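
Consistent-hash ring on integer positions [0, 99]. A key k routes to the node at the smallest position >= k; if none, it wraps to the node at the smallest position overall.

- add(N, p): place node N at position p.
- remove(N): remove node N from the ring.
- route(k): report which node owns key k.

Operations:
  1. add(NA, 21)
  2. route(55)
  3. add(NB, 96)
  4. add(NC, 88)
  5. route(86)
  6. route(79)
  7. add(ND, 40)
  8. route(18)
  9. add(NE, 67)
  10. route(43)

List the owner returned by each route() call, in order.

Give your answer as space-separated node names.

Op 1: add NA@21 -> ring=[21:NA]
Op 2: route key 55: none >= 55, wrap to smallest pos 21 -> NA
Op 3: add NB@96 -> ring=[21:NA,96:NB]
Op 4: add NC@88 -> ring=[21:NA,88:NC,96:NB]
Op 5: route key 86: smallest pos >= 86 is 88 -> NC
Op 6: route key 79: smallest pos >= 79 is 88 -> NC
Op 7: add ND@40 -> ring=[21:NA,40:ND,88:NC,96:NB]
Op 8: route key 18: smallest pos >= 18 is 21 -> NA
Op 9: add NE@67 -> ring=[21:NA,40:ND,67:NE,88:NC,96:NB]
Op 10: route key 43: smallest pos >= 43 is 67 -> NE

Answer: NA NC NC NA NE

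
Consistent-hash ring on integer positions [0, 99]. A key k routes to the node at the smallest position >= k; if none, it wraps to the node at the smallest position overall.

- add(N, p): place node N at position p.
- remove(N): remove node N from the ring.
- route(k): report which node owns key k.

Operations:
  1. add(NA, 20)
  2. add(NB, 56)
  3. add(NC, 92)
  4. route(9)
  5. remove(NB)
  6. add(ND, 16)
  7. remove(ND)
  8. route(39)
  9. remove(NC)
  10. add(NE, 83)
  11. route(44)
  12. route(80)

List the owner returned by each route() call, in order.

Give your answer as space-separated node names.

Answer: NA NC NE NE

Derivation:
Op 1: add NA@20 -> ring=[20:NA]
Op 2: add NB@56 -> ring=[20:NA,56:NB]
Op 3: add NC@92 -> ring=[20:NA,56:NB,92:NC]
Op 4: route key 9: smallest pos >= 9 is 20 -> NA
Op 5: remove NB -> ring=[20:NA,92:NC]
Op 6: add ND@16 -> ring=[16:ND,20:NA,92:NC]
Op 7: remove ND -> ring=[20:NA,92:NC]
Op 8: route key 39: smallest pos >= 39 is 92 -> NC
Op 9: remove NC -> ring=[20:NA]
Op 10: add NE@83 -> ring=[20:NA,83:NE]
Op 11: route key 44: smallest pos >= 44 is 83 -> NE
Op 12: route key 80: smallest pos >= 80 is 83 -> NE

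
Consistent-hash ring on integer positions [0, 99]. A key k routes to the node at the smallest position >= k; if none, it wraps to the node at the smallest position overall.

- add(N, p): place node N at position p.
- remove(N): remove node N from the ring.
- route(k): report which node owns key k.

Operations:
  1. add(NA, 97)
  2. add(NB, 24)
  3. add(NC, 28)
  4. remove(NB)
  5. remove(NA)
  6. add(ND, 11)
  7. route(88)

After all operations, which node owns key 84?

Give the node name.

Answer: ND

Derivation:
Op 1: add NA@97 -> ring=[97:NA]
Op 2: add NB@24 -> ring=[24:NB,97:NA]
Op 3: add NC@28 -> ring=[24:NB,28:NC,97:NA]
Op 4: remove NB -> ring=[28:NC,97:NA]
Op 5: remove NA -> ring=[28:NC]
Op 6: add ND@11 -> ring=[11:ND,28:NC]
Op 7: route key 88: none >= 88, wrap to smallest pos 11 -> ND
Final route key 84: none >= 84, wrap to smallest pos 11 -> ND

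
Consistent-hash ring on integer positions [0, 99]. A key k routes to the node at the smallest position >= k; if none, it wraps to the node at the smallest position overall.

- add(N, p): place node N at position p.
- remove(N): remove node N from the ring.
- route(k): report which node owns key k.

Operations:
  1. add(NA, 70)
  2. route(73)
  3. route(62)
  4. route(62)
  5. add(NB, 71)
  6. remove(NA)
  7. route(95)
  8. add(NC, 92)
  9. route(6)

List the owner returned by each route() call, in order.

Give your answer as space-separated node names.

Op 1: add NA@70 -> ring=[70:NA]
Op 2: route key 73: none >= 73, wrap to smallest pos 70 -> NA
Op 3: route key 62: smallest pos >= 62 is 70 -> NA
Op 4: route key 62: smallest pos >= 62 is 70 -> NA
Op 5: add NB@71 -> ring=[70:NA,71:NB]
Op 6: remove NA -> ring=[71:NB]
Op 7: route key 95: none >= 95, wrap to smallest pos 71 -> NB
Op 8: add NC@92 -> ring=[71:NB,92:NC]
Op 9: route key 6: smallest pos >= 6 is 71 -> NB

Answer: NA NA NA NB NB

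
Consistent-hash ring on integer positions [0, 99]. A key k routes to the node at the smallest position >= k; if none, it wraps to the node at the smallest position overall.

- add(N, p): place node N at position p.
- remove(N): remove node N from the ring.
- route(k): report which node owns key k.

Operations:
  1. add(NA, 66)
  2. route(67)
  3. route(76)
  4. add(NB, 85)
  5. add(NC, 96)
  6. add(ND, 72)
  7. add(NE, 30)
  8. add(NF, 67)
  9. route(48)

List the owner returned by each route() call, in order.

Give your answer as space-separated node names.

Answer: NA NA NA

Derivation:
Op 1: add NA@66 -> ring=[66:NA]
Op 2: route key 67: none >= 67, wrap to smallest pos 66 -> NA
Op 3: route key 76: none >= 76, wrap to smallest pos 66 -> NA
Op 4: add NB@85 -> ring=[66:NA,85:NB]
Op 5: add NC@96 -> ring=[66:NA,85:NB,96:NC]
Op 6: add ND@72 -> ring=[66:NA,72:ND,85:NB,96:NC]
Op 7: add NE@30 -> ring=[30:NE,66:NA,72:ND,85:NB,96:NC]
Op 8: add NF@67 -> ring=[30:NE,66:NA,67:NF,72:ND,85:NB,96:NC]
Op 9: route key 48: smallest pos >= 48 is 66 -> NA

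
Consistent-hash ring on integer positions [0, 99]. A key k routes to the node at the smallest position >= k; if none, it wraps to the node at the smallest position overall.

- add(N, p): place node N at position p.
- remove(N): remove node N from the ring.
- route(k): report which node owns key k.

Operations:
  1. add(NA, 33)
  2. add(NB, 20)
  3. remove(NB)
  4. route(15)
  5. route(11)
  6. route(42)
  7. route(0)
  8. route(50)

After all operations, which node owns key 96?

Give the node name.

Answer: NA

Derivation:
Op 1: add NA@33 -> ring=[33:NA]
Op 2: add NB@20 -> ring=[20:NB,33:NA]
Op 3: remove NB -> ring=[33:NA]
Op 4: route key 15: smallest pos >= 15 is 33 -> NA
Op 5: route key 11: smallest pos >= 11 is 33 -> NA
Op 6: route key 42: none >= 42, wrap to smallest pos 33 -> NA
Op 7: route key 0: smallest pos >= 0 is 33 -> NA
Op 8: route key 50: none >= 50, wrap to smallest pos 33 -> NA
Final route key 96: none >= 96, wrap to smallest pos 33 -> NA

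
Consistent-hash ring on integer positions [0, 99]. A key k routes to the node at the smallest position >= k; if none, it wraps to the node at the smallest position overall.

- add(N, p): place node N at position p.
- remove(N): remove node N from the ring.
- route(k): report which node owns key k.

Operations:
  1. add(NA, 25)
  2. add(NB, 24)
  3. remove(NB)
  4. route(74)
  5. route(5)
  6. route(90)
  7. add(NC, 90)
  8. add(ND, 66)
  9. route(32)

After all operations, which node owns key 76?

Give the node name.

Answer: NC

Derivation:
Op 1: add NA@25 -> ring=[25:NA]
Op 2: add NB@24 -> ring=[24:NB,25:NA]
Op 3: remove NB -> ring=[25:NA]
Op 4: route key 74: none >= 74, wrap to smallest pos 25 -> NA
Op 5: route key 5: smallest pos >= 5 is 25 -> NA
Op 6: route key 90: none >= 90, wrap to smallest pos 25 -> NA
Op 7: add NC@90 -> ring=[25:NA,90:NC]
Op 8: add ND@66 -> ring=[25:NA,66:ND,90:NC]
Op 9: route key 32: smallest pos >= 32 is 66 -> ND
Final route key 76: smallest pos >= 76 is 90 -> NC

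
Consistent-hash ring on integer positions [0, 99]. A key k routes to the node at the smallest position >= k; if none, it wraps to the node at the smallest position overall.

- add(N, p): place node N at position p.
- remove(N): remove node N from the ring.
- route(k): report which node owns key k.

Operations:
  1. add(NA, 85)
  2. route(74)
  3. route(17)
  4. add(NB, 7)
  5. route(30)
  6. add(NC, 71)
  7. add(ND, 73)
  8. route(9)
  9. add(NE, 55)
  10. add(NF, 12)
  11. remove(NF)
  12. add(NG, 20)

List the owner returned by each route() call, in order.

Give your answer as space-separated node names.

Op 1: add NA@85 -> ring=[85:NA]
Op 2: route key 74: smallest pos >= 74 is 85 -> NA
Op 3: route key 17: smallest pos >= 17 is 85 -> NA
Op 4: add NB@7 -> ring=[7:NB,85:NA]
Op 5: route key 30: smallest pos >= 30 is 85 -> NA
Op 6: add NC@71 -> ring=[7:NB,71:NC,85:NA]
Op 7: add ND@73 -> ring=[7:NB,71:NC,73:ND,85:NA]
Op 8: route key 9: smallest pos >= 9 is 71 -> NC
Op 9: add NE@55 -> ring=[7:NB,55:NE,71:NC,73:ND,85:NA]
Op 10: add NF@12 -> ring=[7:NB,12:NF,55:NE,71:NC,73:ND,85:NA]
Op 11: remove NF -> ring=[7:NB,55:NE,71:NC,73:ND,85:NA]
Op 12: add NG@20 -> ring=[7:NB,20:NG,55:NE,71:NC,73:ND,85:NA]

Answer: NA NA NA NC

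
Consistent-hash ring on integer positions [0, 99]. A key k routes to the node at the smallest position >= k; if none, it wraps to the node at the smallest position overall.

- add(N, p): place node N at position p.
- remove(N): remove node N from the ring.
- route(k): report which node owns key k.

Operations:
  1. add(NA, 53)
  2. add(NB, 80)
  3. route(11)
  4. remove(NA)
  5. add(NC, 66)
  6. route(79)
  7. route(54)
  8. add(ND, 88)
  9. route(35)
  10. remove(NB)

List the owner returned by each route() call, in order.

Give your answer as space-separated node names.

Op 1: add NA@53 -> ring=[53:NA]
Op 2: add NB@80 -> ring=[53:NA,80:NB]
Op 3: route key 11: smallest pos >= 11 is 53 -> NA
Op 4: remove NA -> ring=[80:NB]
Op 5: add NC@66 -> ring=[66:NC,80:NB]
Op 6: route key 79: smallest pos >= 79 is 80 -> NB
Op 7: route key 54: smallest pos >= 54 is 66 -> NC
Op 8: add ND@88 -> ring=[66:NC,80:NB,88:ND]
Op 9: route key 35: smallest pos >= 35 is 66 -> NC
Op 10: remove NB -> ring=[66:NC,88:ND]

Answer: NA NB NC NC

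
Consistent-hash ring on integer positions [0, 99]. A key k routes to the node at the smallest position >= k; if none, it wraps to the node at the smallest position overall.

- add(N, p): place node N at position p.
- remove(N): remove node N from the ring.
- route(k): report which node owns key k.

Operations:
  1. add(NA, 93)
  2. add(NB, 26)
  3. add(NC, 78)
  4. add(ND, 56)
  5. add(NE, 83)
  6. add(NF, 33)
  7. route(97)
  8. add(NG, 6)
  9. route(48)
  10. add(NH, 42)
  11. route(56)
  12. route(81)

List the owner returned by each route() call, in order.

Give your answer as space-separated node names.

Op 1: add NA@93 -> ring=[93:NA]
Op 2: add NB@26 -> ring=[26:NB,93:NA]
Op 3: add NC@78 -> ring=[26:NB,78:NC,93:NA]
Op 4: add ND@56 -> ring=[26:NB,56:ND,78:NC,93:NA]
Op 5: add NE@83 -> ring=[26:NB,56:ND,78:NC,83:NE,93:NA]
Op 6: add NF@33 -> ring=[26:NB,33:NF,56:ND,78:NC,83:NE,93:NA]
Op 7: route key 97: none >= 97, wrap to smallest pos 26 -> NB
Op 8: add NG@6 -> ring=[6:NG,26:NB,33:NF,56:ND,78:NC,83:NE,93:NA]
Op 9: route key 48: smallest pos >= 48 is 56 -> ND
Op 10: add NH@42 -> ring=[6:NG,26:NB,33:NF,42:NH,56:ND,78:NC,83:NE,93:NA]
Op 11: route key 56: smallest pos >= 56 is 56 -> ND
Op 12: route key 81: smallest pos >= 81 is 83 -> NE

Answer: NB ND ND NE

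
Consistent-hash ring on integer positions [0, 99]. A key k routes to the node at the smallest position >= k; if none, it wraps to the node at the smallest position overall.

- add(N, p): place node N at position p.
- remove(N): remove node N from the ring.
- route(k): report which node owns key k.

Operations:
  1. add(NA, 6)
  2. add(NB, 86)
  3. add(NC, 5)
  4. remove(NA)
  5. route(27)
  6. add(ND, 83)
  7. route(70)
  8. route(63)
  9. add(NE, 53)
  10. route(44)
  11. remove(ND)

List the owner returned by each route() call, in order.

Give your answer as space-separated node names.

Op 1: add NA@6 -> ring=[6:NA]
Op 2: add NB@86 -> ring=[6:NA,86:NB]
Op 3: add NC@5 -> ring=[5:NC,6:NA,86:NB]
Op 4: remove NA -> ring=[5:NC,86:NB]
Op 5: route key 27: smallest pos >= 27 is 86 -> NB
Op 6: add ND@83 -> ring=[5:NC,83:ND,86:NB]
Op 7: route key 70: smallest pos >= 70 is 83 -> ND
Op 8: route key 63: smallest pos >= 63 is 83 -> ND
Op 9: add NE@53 -> ring=[5:NC,53:NE,83:ND,86:NB]
Op 10: route key 44: smallest pos >= 44 is 53 -> NE
Op 11: remove ND -> ring=[5:NC,53:NE,86:NB]

Answer: NB ND ND NE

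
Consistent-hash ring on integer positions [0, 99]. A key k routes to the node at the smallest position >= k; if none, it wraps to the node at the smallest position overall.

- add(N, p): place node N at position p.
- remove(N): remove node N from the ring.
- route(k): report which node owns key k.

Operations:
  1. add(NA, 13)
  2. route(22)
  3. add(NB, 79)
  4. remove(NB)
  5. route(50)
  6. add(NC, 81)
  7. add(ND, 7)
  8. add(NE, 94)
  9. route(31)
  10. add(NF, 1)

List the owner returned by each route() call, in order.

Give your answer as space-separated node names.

Answer: NA NA NC

Derivation:
Op 1: add NA@13 -> ring=[13:NA]
Op 2: route key 22: none >= 22, wrap to smallest pos 13 -> NA
Op 3: add NB@79 -> ring=[13:NA,79:NB]
Op 4: remove NB -> ring=[13:NA]
Op 5: route key 50: none >= 50, wrap to smallest pos 13 -> NA
Op 6: add NC@81 -> ring=[13:NA,81:NC]
Op 7: add ND@7 -> ring=[7:ND,13:NA,81:NC]
Op 8: add NE@94 -> ring=[7:ND,13:NA,81:NC,94:NE]
Op 9: route key 31: smallest pos >= 31 is 81 -> NC
Op 10: add NF@1 -> ring=[1:NF,7:ND,13:NA,81:NC,94:NE]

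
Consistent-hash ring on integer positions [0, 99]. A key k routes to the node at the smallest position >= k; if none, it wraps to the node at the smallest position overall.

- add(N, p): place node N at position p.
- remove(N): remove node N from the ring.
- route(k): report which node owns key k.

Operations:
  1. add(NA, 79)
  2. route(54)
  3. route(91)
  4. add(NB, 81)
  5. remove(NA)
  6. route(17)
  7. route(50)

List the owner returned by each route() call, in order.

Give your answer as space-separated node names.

Answer: NA NA NB NB

Derivation:
Op 1: add NA@79 -> ring=[79:NA]
Op 2: route key 54: smallest pos >= 54 is 79 -> NA
Op 3: route key 91: none >= 91, wrap to smallest pos 79 -> NA
Op 4: add NB@81 -> ring=[79:NA,81:NB]
Op 5: remove NA -> ring=[81:NB]
Op 6: route key 17: smallest pos >= 17 is 81 -> NB
Op 7: route key 50: smallest pos >= 50 is 81 -> NB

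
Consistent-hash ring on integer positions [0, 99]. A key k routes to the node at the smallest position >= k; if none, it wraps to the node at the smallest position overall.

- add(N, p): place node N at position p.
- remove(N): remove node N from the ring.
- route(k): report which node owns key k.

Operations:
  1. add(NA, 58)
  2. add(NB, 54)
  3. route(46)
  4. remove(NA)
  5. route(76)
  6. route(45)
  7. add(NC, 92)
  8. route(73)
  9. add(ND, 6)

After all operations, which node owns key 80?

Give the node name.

Answer: NC

Derivation:
Op 1: add NA@58 -> ring=[58:NA]
Op 2: add NB@54 -> ring=[54:NB,58:NA]
Op 3: route key 46: smallest pos >= 46 is 54 -> NB
Op 4: remove NA -> ring=[54:NB]
Op 5: route key 76: none >= 76, wrap to smallest pos 54 -> NB
Op 6: route key 45: smallest pos >= 45 is 54 -> NB
Op 7: add NC@92 -> ring=[54:NB,92:NC]
Op 8: route key 73: smallest pos >= 73 is 92 -> NC
Op 9: add ND@6 -> ring=[6:ND,54:NB,92:NC]
Final route key 80: smallest pos >= 80 is 92 -> NC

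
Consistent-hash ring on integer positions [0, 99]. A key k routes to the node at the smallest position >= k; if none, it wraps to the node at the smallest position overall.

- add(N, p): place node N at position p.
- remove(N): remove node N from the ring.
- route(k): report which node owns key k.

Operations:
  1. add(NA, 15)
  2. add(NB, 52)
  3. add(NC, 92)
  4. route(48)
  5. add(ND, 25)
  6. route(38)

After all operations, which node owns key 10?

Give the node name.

Op 1: add NA@15 -> ring=[15:NA]
Op 2: add NB@52 -> ring=[15:NA,52:NB]
Op 3: add NC@92 -> ring=[15:NA,52:NB,92:NC]
Op 4: route key 48: smallest pos >= 48 is 52 -> NB
Op 5: add ND@25 -> ring=[15:NA,25:ND,52:NB,92:NC]
Op 6: route key 38: smallest pos >= 38 is 52 -> NB
Final route key 10: smallest pos >= 10 is 15 -> NA

Answer: NA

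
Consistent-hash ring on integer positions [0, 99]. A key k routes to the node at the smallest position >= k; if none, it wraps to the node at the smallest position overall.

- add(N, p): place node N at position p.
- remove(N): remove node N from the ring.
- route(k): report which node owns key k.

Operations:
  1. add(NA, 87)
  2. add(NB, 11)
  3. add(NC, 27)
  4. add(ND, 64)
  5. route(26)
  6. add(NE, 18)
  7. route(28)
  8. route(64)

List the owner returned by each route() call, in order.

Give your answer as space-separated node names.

Op 1: add NA@87 -> ring=[87:NA]
Op 2: add NB@11 -> ring=[11:NB,87:NA]
Op 3: add NC@27 -> ring=[11:NB,27:NC,87:NA]
Op 4: add ND@64 -> ring=[11:NB,27:NC,64:ND,87:NA]
Op 5: route key 26: smallest pos >= 26 is 27 -> NC
Op 6: add NE@18 -> ring=[11:NB,18:NE,27:NC,64:ND,87:NA]
Op 7: route key 28: smallest pos >= 28 is 64 -> ND
Op 8: route key 64: smallest pos >= 64 is 64 -> ND

Answer: NC ND ND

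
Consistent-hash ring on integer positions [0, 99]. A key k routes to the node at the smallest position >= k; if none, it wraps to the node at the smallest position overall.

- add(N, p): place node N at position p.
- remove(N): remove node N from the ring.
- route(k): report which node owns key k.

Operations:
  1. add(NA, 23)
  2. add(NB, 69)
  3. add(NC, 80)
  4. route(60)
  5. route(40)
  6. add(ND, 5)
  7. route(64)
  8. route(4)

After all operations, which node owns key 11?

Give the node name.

Op 1: add NA@23 -> ring=[23:NA]
Op 2: add NB@69 -> ring=[23:NA,69:NB]
Op 3: add NC@80 -> ring=[23:NA,69:NB,80:NC]
Op 4: route key 60: smallest pos >= 60 is 69 -> NB
Op 5: route key 40: smallest pos >= 40 is 69 -> NB
Op 6: add ND@5 -> ring=[5:ND,23:NA,69:NB,80:NC]
Op 7: route key 64: smallest pos >= 64 is 69 -> NB
Op 8: route key 4: smallest pos >= 4 is 5 -> ND
Final route key 11: smallest pos >= 11 is 23 -> NA

Answer: NA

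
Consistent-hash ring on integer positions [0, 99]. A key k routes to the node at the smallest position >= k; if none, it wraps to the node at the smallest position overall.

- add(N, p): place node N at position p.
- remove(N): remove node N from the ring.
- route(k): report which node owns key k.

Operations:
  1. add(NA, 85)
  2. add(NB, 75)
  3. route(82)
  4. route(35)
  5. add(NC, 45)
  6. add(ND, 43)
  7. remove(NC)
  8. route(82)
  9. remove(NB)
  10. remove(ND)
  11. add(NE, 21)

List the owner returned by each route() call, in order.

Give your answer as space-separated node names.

Answer: NA NB NA

Derivation:
Op 1: add NA@85 -> ring=[85:NA]
Op 2: add NB@75 -> ring=[75:NB,85:NA]
Op 3: route key 82: smallest pos >= 82 is 85 -> NA
Op 4: route key 35: smallest pos >= 35 is 75 -> NB
Op 5: add NC@45 -> ring=[45:NC,75:NB,85:NA]
Op 6: add ND@43 -> ring=[43:ND,45:NC,75:NB,85:NA]
Op 7: remove NC -> ring=[43:ND,75:NB,85:NA]
Op 8: route key 82: smallest pos >= 82 is 85 -> NA
Op 9: remove NB -> ring=[43:ND,85:NA]
Op 10: remove ND -> ring=[85:NA]
Op 11: add NE@21 -> ring=[21:NE,85:NA]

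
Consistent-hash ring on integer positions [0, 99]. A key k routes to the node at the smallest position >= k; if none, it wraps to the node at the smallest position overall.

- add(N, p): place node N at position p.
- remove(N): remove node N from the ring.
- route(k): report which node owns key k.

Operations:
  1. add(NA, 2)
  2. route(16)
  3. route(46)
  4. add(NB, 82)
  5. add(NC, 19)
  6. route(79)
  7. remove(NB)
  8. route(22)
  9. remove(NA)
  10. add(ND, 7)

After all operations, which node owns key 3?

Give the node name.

Answer: ND

Derivation:
Op 1: add NA@2 -> ring=[2:NA]
Op 2: route key 16: none >= 16, wrap to smallest pos 2 -> NA
Op 3: route key 46: none >= 46, wrap to smallest pos 2 -> NA
Op 4: add NB@82 -> ring=[2:NA,82:NB]
Op 5: add NC@19 -> ring=[2:NA,19:NC,82:NB]
Op 6: route key 79: smallest pos >= 79 is 82 -> NB
Op 7: remove NB -> ring=[2:NA,19:NC]
Op 8: route key 22: none >= 22, wrap to smallest pos 2 -> NA
Op 9: remove NA -> ring=[19:NC]
Op 10: add ND@7 -> ring=[7:ND,19:NC]
Final route key 3: smallest pos >= 3 is 7 -> ND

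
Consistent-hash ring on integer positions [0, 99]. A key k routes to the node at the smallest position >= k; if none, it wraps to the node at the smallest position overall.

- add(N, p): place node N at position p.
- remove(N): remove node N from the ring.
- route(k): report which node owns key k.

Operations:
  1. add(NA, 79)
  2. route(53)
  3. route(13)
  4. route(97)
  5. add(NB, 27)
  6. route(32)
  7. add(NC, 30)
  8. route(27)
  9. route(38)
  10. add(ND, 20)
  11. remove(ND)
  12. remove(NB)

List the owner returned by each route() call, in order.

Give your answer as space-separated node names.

Answer: NA NA NA NA NB NA

Derivation:
Op 1: add NA@79 -> ring=[79:NA]
Op 2: route key 53: smallest pos >= 53 is 79 -> NA
Op 3: route key 13: smallest pos >= 13 is 79 -> NA
Op 4: route key 97: none >= 97, wrap to smallest pos 79 -> NA
Op 5: add NB@27 -> ring=[27:NB,79:NA]
Op 6: route key 32: smallest pos >= 32 is 79 -> NA
Op 7: add NC@30 -> ring=[27:NB,30:NC,79:NA]
Op 8: route key 27: smallest pos >= 27 is 27 -> NB
Op 9: route key 38: smallest pos >= 38 is 79 -> NA
Op 10: add ND@20 -> ring=[20:ND,27:NB,30:NC,79:NA]
Op 11: remove ND -> ring=[27:NB,30:NC,79:NA]
Op 12: remove NB -> ring=[30:NC,79:NA]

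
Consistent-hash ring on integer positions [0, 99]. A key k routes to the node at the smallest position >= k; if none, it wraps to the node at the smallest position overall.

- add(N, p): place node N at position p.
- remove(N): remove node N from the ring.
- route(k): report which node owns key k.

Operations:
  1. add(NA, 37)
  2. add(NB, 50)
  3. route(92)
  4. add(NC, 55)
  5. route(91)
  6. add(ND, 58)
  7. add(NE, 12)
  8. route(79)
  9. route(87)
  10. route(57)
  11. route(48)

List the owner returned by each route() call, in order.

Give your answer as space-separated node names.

Op 1: add NA@37 -> ring=[37:NA]
Op 2: add NB@50 -> ring=[37:NA,50:NB]
Op 3: route key 92: none >= 92, wrap to smallest pos 37 -> NA
Op 4: add NC@55 -> ring=[37:NA,50:NB,55:NC]
Op 5: route key 91: none >= 91, wrap to smallest pos 37 -> NA
Op 6: add ND@58 -> ring=[37:NA,50:NB,55:NC,58:ND]
Op 7: add NE@12 -> ring=[12:NE,37:NA,50:NB,55:NC,58:ND]
Op 8: route key 79: none >= 79, wrap to smallest pos 12 -> NE
Op 9: route key 87: none >= 87, wrap to smallest pos 12 -> NE
Op 10: route key 57: smallest pos >= 57 is 58 -> ND
Op 11: route key 48: smallest pos >= 48 is 50 -> NB

Answer: NA NA NE NE ND NB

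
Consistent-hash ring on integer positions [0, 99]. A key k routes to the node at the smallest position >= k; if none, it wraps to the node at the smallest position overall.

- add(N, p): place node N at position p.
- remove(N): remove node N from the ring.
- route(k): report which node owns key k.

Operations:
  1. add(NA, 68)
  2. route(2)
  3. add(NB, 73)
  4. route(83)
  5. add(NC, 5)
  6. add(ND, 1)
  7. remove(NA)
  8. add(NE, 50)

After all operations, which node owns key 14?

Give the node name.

Answer: NE

Derivation:
Op 1: add NA@68 -> ring=[68:NA]
Op 2: route key 2: smallest pos >= 2 is 68 -> NA
Op 3: add NB@73 -> ring=[68:NA,73:NB]
Op 4: route key 83: none >= 83, wrap to smallest pos 68 -> NA
Op 5: add NC@5 -> ring=[5:NC,68:NA,73:NB]
Op 6: add ND@1 -> ring=[1:ND,5:NC,68:NA,73:NB]
Op 7: remove NA -> ring=[1:ND,5:NC,73:NB]
Op 8: add NE@50 -> ring=[1:ND,5:NC,50:NE,73:NB]
Final route key 14: smallest pos >= 14 is 50 -> NE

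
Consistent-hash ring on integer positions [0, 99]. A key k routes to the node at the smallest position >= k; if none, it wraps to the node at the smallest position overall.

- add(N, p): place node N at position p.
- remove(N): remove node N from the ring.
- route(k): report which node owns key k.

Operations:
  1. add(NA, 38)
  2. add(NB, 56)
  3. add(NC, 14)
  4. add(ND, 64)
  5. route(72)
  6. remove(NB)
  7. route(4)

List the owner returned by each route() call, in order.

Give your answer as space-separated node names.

Op 1: add NA@38 -> ring=[38:NA]
Op 2: add NB@56 -> ring=[38:NA,56:NB]
Op 3: add NC@14 -> ring=[14:NC,38:NA,56:NB]
Op 4: add ND@64 -> ring=[14:NC,38:NA,56:NB,64:ND]
Op 5: route key 72: none >= 72, wrap to smallest pos 14 -> NC
Op 6: remove NB -> ring=[14:NC,38:NA,64:ND]
Op 7: route key 4: smallest pos >= 4 is 14 -> NC

Answer: NC NC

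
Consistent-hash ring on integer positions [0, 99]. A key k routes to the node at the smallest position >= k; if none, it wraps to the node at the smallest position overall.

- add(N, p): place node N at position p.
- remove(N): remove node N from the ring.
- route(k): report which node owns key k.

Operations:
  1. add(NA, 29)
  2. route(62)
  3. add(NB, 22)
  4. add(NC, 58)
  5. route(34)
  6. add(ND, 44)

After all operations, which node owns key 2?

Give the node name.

Answer: NB

Derivation:
Op 1: add NA@29 -> ring=[29:NA]
Op 2: route key 62: none >= 62, wrap to smallest pos 29 -> NA
Op 3: add NB@22 -> ring=[22:NB,29:NA]
Op 4: add NC@58 -> ring=[22:NB,29:NA,58:NC]
Op 5: route key 34: smallest pos >= 34 is 58 -> NC
Op 6: add ND@44 -> ring=[22:NB,29:NA,44:ND,58:NC]
Final route key 2: smallest pos >= 2 is 22 -> NB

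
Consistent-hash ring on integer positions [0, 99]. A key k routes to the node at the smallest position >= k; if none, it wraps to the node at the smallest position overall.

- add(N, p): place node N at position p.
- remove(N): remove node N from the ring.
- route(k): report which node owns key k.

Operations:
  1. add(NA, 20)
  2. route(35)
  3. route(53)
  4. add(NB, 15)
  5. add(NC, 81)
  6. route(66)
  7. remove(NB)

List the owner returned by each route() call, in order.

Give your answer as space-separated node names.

Op 1: add NA@20 -> ring=[20:NA]
Op 2: route key 35: none >= 35, wrap to smallest pos 20 -> NA
Op 3: route key 53: none >= 53, wrap to smallest pos 20 -> NA
Op 4: add NB@15 -> ring=[15:NB,20:NA]
Op 5: add NC@81 -> ring=[15:NB,20:NA,81:NC]
Op 6: route key 66: smallest pos >= 66 is 81 -> NC
Op 7: remove NB -> ring=[20:NA,81:NC]

Answer: NA NA NC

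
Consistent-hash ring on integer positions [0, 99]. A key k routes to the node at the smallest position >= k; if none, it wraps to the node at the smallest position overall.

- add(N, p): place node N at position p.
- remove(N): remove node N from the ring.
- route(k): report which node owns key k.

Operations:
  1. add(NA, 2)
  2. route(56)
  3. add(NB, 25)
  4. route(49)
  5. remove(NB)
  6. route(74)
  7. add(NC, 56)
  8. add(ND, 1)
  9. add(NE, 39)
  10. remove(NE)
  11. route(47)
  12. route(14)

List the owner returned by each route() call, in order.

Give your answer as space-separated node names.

Answer: NA NA NA NC NC

Derivation:
Op 1: add NA@2 -> ring=[2:NA]
Op 2: route key 56: none >= 56, wrap to smallest pos 2 -> NA
Op 3: add NB@25 -> ring=[2:NA,25:NB]
Op 4: route key 49: none >= 49, wrap to smallest pos 2 -> NA
Op 5: remove NB -> ring=[2:NA]
Op 6: route key 74: none >= 74, wrap to smallest pos 2 -> NA
Op 7: add NC@56 -> ring=[2:NA,56:NC]
Op 8: add ND@1 -> ring=[1:ND,2:NA,56:NC]
Op 9: add NE@39 -> ring=[1:ND,2:NA,39:NE,56:NC]
Op 10: remove NE -> ring=[1:ND,2:NA,56:NC]
Op 11: route key 47: smallest pos >= 47 is 56 -> NC
Op 12: route key 14: smallest pos >= 14 is 56 -> NC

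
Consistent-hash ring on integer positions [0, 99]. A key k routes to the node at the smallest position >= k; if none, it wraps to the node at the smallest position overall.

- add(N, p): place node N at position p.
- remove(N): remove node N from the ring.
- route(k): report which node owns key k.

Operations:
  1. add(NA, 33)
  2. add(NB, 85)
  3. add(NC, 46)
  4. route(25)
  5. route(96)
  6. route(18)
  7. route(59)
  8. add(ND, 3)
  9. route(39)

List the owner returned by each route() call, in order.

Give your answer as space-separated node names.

Op 1: add NA@33 -> ring=[33:NA]
Op 2: add NB@85 -> ring=[33:NA,85:NB]
Op 3: add NC@46 -> ring=[33:NA,46:NC,85:NB]
Op 4: route key 25: smallest pos >= 25 is 33 -> NA
Op 5: route key 96: none >= 96, wrap to smallest pos 33 -> NA
Op 6: route key 18: smallest pos >= 18 is 33 -> NA
Op 7: route key 59: smallest pos >= 59 is 85 -> NB
Op 8: add ND@3 -> ring=[3:ND,33:NA,46:NC,85:NB]
Op 9: route key 39: smallest pos >= 39 is 46 -> NC

Answer: NA NA NA NB NC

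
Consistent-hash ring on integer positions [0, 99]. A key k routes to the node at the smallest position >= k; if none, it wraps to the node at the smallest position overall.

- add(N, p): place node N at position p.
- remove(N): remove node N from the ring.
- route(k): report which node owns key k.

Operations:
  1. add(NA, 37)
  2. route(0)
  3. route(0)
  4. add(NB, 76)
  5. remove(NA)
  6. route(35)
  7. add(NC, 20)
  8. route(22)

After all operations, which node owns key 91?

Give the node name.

Answer: NC

Derivation:
Op 1: add NA@37 -> ring=[37:NA]
Op 2: route key 0: smallest pos >= 0 is 37 -> NA
Op 3: route key 0: smallest pos >= 0 is 37 -> NA
Op 4: add NB@76 -> ring=[37:NA,76:NB]
Op 5: remove NA -> ring=[76:NB]
Op 6: route key 35: smallest pos >= 35 is 76 -> NB
Op 7: add NC@20 -> ring=[20:NC,76:NB]
Op 8: route key 22: smallest pos >= 22 is 76 -> NB
Final route key 91: none >= 91, wrap to smallest pos 20 -> NC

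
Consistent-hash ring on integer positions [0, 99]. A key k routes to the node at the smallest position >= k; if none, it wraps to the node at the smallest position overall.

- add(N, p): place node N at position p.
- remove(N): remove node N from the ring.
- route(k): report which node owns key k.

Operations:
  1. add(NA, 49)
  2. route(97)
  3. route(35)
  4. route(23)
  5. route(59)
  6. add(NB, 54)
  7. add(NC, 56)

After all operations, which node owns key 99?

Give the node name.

Op 1: add NA@49 -> ring=[49:NA]
Op 2: route key 97: none >= 97, wrap to smallest pos 49 -> NA
Op 3: route key 35: smallest pos >= 35 is 49 -> NA
Op 4: route key 23: smallest pos >= 23 is 49 -> NA
Op 5: route key 59: none >= 59, wrap to smallest pos 49 -> NA
Op 6: add NB@54 -> ring=[49:NA,54:NB]
Op 7: add NC@56 -> ring=[49:NA,54:NB,56:NC]
Final route key 99: none >= 99, wrap to smallest pos 49 -> NA

Answer: NA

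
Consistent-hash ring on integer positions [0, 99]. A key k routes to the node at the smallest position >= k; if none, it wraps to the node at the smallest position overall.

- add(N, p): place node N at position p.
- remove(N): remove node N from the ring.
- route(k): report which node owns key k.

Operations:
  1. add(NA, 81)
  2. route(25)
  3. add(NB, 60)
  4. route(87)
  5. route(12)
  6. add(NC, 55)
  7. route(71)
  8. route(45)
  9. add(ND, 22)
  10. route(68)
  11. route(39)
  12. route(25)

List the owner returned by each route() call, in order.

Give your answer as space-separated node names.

Op 1: add NA@81 -> ring=[81:NA]
Op 2: route key 25: smallest pos >= 25 is 81 -> NA
Op 3: add NB@60 -> ring=[60:NB,81:NA]
Op 4: route key 87: none >= 87, wrap to smallest pos 60 -> NB
Op 5: route key 12: smallest pos >= 12 is 60 -> NB
Op 6: add NC@55 -> ring=[55:NC,60:NB,81:NA]
Op 7: route key 71: smallest pos >= 71 is 81 -> NA
Op 8: route key 45: smallest pos >= 45 is 55 -> NC
Op 9: add ND@22 -> ring=[22:ND,55:NC,60:NB,81:NA]
Op 10: route key 68: smallest pos >= 68 is 81 -> NA
Op 11: route key 39: smallest pos >= 39 is 55 -> NC
Op 12: route key 25: smallest pos >= 25 is 55 -> NC

Answer: NA NB NB NA NC NA NC NC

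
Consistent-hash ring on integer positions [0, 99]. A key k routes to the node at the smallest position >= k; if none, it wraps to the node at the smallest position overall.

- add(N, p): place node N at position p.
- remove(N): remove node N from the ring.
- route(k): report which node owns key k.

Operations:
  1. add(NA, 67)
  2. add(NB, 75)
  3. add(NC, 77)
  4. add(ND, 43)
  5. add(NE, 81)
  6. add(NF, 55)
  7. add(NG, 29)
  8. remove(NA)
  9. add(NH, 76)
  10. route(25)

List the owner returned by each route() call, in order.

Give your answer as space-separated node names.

Op 1: add NA@67 -> ring=[67:NA]
Op 2: add NB@75 -> ring=[67:NA,75:NB]
Op 3: add NC@77 -> ring=[67:NA,75:NB,77:NC]
Op 4: add ND@43 -> ring=[43:ND,67:NA,75:NB,77:NC]
Op 5: add NE@81 -> ring=[43:ND,67:NA,75:NB,77:NC,81:NE]
Op 6: add NF@55 -> ring=[43:ND,55:NF,67:NA,75:NB,77:NC,81:NE]
Op 7: add NG@29 -> ring=[29:NG,43:ND,55:NF,67:NA,75:NB,77:NC,81:NE]
Op 8: remove NA -> ring=[29:NG,43:ND,55:NF,75:NB,77:NC,81:NE]
Op 9: add NH@76 -> ring=[29:NG,43:ND,55:NF,75:NB,76:NH,77:NC,81:NE]
Op 10: route key 25: smallest pos >= 25 is 29 -> NG

Answer: NG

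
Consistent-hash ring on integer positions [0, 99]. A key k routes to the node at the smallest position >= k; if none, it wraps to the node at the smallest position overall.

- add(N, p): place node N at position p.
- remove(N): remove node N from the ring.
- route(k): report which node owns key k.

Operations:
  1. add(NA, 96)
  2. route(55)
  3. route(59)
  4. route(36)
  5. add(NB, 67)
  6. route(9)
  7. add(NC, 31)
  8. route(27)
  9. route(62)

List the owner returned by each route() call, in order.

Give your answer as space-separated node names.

Answer: NA NA NA NB NC NB

Derivation:
Op 1: add NA@96 -> ring=[96:NA]
Op 2: route key 55: smallest pos >= 55 is 96 -> NA
Op 3: route key 59: smallest pos >= 59 is 96 -> NA
Op 4: route key 36: smallest pos >= 36 is 96 -> NA
Op 5: add NB@67 -> ring=[67:NB,96:NA]
Op 6: route key 9: smallest pos >= 9 is 67 -> NB
Op 7: add NC@31 -> ring=[31:NC,67:NB,96:NA]
Op 8: route key 27: smallest pos >= 27 is 31 -> NC
Op 9: route key 62: smallest pos >= 62 is 67 -> NB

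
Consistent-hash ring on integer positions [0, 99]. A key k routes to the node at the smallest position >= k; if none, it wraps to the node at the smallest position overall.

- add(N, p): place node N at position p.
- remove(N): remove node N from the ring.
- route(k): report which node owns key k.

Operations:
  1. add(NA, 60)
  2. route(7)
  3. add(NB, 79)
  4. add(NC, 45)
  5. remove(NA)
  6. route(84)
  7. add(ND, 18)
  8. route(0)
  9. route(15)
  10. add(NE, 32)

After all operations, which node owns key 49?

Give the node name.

Answer: NB

Derivation:
Op 1: add NA@60 -> ring=[60:NA]
Op 2: route key 7: smallest pos >= 7 is 60 -> NA
Op 3: add NB@79 -> ring=[60:NA,79:NB]
Op 4: add NC@45 -> ring=[45:NC,60:NA,79:NB]
Op 5: remove NA -> ring=[45:NC,79:NB]
Op 6: route key 84: none >= 84, wrap to smallest pos 45 -> NC
Op 7: add ND@18 -> ring=[18:ND,45:NC,79:NB]
Op 8: route key 0: smallest pos >= 0 is 18 -> ND
Op 9: route key 15: smallest pos >= 15 is 18 -> ND
Op 10: add NE@32 -> ring=[18:ND,32:NE,45:NC,79:NB]
Final route key 49: smallest pos >= 49 is 79 -> NB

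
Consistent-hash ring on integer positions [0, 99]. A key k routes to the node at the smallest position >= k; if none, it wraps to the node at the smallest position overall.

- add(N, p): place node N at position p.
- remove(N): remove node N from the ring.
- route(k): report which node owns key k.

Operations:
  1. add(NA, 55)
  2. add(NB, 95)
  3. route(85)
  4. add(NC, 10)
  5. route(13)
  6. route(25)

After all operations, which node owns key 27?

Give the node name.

Answer: NA

Derivation:
Op 1: add NA@55 -> ring=[55:NA]
Op 2: add NB@95 -> ring=[55:NA,95:NB]
Op 3: route key 85: smallest pos >= 85 is 95 -> NB
Op 4: add NC@10 -> ring=[10:NC,55:NA,95:NB]
Op 5: route key 13: smallest pos >= 13 is 55 -> NA
Op 6: route key 25: smallest pos >= 25 is 55 -> NA
Final route key 27: smallest pos >= 27 is 55 -> NA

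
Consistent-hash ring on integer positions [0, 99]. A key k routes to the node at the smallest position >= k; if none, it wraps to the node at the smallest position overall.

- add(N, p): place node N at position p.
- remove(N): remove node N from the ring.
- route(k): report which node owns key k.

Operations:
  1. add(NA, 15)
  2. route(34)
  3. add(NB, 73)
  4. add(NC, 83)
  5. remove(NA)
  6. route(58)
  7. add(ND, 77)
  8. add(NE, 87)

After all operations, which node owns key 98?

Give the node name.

Op 1: add NA@15 -> ring=[15:NA]
Op 2: route key 34: none >= 34, wrap to smallest pos 15 -> NA
Op 3: add NB@73 -> ring=[15:NA,73:NB]
Op 4: add NC@83 -> ring=[15:NA,73:NB,83:NC]
Op 5: remove NA -> ring=[73:NB,83:NC]
Op 6: route key 58: smallest pos >= 58 is 73 -> NB
Op 7: add ND@77 -> ring=[73:NB,77:ND,83:NC]
Op 8: add NE@87 -> ring=[73:NB,77:ND,83:NC,87:NE]
Final route key 98: none >= 98, wrap to smallest pos 73 -> NB

Answer: NB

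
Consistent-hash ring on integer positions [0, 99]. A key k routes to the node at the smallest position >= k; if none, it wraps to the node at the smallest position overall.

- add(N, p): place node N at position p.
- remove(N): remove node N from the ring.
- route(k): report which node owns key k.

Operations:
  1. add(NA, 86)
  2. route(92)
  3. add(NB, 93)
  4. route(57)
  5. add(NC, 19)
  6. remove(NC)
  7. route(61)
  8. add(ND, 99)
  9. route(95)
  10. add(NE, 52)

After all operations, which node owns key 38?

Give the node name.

Op 1: add NA@86 -> ring=[86:NA]
Op 2: route key 92: none >= 92, wrap to smallest pos 86 -> NA
Op 3: add NB@93 -> ring=[86:NA,93:NB]
Op 4: route key 57: smallest pos >= 57 is 86 -> NA
Op 5: add NC@19 -> ring=[19:NC,86:NA,93:NB]
Op 6: remove NC -> ring=[86:NA,93:NB]
Op 7: route key 61: smallest pos >= 61 is 86 -> NA
Op 8: add ND@99 -> ring=[86:NA,93:NB,99:ND]
Op 9: route key 95: smallest pos >= 95 is 99 -> ND
Op 10: add NE@52 -> ring=[52:NE,86:NA,93:NB,99:ND]
Final route key 38: smallest pos >= 38 is 52 -> NE

Answer: NE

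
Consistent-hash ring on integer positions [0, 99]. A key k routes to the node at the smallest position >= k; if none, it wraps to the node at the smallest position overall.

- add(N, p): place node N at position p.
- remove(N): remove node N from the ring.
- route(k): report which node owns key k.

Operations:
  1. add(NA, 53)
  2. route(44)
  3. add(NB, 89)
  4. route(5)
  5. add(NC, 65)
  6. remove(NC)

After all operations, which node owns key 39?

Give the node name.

Op 1: add NA@53 -> ring=[53:NA]
Op 2: route key 44: smallest pos >= 44 is 53 -> NA
Op 3: add NB@89 -> ring=[53:NA,89:NB]
Op 4: route key 5: smallest pos >= 5 is 53 -> NA
Op 5: add NC@65 -> ring=[53:NA,65:NC,89:NB]
Op 6: remove NC -> ring=[53:NA,89:NB]
Final route key 39: smallest pos >= 39 is 53 -> NA

Answer: NA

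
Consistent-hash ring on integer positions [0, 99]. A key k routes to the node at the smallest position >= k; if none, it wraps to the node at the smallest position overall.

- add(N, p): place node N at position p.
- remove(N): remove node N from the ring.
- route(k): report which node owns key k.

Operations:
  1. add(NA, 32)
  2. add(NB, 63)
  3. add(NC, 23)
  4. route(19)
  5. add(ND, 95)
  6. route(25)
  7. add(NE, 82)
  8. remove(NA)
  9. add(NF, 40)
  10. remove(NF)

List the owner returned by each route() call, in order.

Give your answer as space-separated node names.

Answer: NC NA

Derivation:
Op 1: add NA@32 -> ring=[32:NA]
Op 2: add NB@63 -> ring=[32:NA,63:NB]
Op 3: add NC@23 -> ring=[23:NC,32:NA,63:NB]
Op 4: route key 19: smallest pos >= 19 is 23 -> NC
Op 5: add ND@95 -> ring=[23:NC,32:NA,63:NB,95:ND]
Op 6: route key 25: smallest pos >= 25 is 32 -> NA
Op 7: add NE@82 -> ring=[23:NC,32:NA,63:NB,82:NE,95:ND]
Op 8: remove NA -> ring=[23:NC,63:NB,82:NE,95:ND]
Op 9: add NF@40 -> ring=[23:NC,40:NF,63:NB,82:NE,95:ND]
Op 10: remove NF -> ring=[23:NC,63:NB,82:NE,95:ND]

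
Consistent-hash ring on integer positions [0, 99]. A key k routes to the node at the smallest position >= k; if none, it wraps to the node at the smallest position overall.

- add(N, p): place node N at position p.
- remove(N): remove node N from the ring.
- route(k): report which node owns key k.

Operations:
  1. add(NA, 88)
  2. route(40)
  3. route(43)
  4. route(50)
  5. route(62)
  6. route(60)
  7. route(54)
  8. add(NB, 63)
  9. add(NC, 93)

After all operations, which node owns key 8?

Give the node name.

Answer: NB

Derivation:
Op 1: add NA@88 -> ring=[88:NA]
Op 2: route key 40: smallest pos >= 40 is 88 -> NA
Op 3: route key 43: smallest pos >= 43 is 88 -> NA
Op 4: route key 50: smallest pos >= 50 is 88 -> NA
Op 5: route key 62: smallest pos >= 62 is 88 -> NA
Op 6: route key 60: smallest pos >= 60 is 88 -> NA
Op 7: route key 54: smallest pos >= 54 is 88 -> NA
Op 8: add NB@63 -> ring=[63:NB,88:NA]
Op 9: add NC@93 -> ring=[63:NB,88:NA,93:NC]
Final route key 8: smallest pos >= 8 is 63 -> NB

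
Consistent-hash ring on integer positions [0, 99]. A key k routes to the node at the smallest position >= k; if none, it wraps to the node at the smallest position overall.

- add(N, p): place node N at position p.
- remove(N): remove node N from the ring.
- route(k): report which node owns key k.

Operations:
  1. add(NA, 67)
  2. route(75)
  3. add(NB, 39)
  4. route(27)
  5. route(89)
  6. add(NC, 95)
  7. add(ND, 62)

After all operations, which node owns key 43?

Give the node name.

Op 1: add NA@67 -> ring=[67:NA]
Op 2: route key 75: none >= 75, wrap to smallest pos 67 -> NA
Op 3: add NB@39 -> ring=[39:NB,67:NA]
Op 4: route key 27: smallest pos >= 27 is 39 -> NB
Op 5: route key 89: none >= 89, wrap to smallest pos 39 -> NB
Op 6: add NC@95 -> ring=[39:NB,67:NA,95:NC]
Op 7: add ND@62 -> ring=[39:NB,62:ND,67:NA,95:NC]
Final route key 43: smallest pos >= 43 is 62 -> ND

Answer: ND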